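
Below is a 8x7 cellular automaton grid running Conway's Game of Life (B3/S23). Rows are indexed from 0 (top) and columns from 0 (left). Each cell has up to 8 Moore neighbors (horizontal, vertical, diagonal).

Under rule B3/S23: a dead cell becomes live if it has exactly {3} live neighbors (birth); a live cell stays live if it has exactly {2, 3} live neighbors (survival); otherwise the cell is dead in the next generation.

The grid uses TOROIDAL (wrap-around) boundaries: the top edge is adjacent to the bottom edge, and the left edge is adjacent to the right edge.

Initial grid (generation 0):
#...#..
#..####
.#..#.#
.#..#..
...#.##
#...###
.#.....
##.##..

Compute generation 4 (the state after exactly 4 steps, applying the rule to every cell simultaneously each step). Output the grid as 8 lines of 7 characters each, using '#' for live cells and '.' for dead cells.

Answer: ...##..
.#.....
.....#.
#....#.
#..##.#
......#
.......
.......

Derivation:
Simulating step by step:
Generation 0 (given above): 24 live cells
Generation 1: 21 live cells
..#....
.#.#...
.##...#
..###.#
...#...
#...#..
.###...
#####..
Generation 2: 18 live cells
#...#..
##.#...
.#..##.
##..##.
..#..#.
.#..#..
.......
#...#..
Generation 3: 21 live cells
#..##.#
####.##
...#.#.
####...
#.##.##
.......
.......
.......
Generation 4: 11 live cells
(generation 4 grid is the final answer)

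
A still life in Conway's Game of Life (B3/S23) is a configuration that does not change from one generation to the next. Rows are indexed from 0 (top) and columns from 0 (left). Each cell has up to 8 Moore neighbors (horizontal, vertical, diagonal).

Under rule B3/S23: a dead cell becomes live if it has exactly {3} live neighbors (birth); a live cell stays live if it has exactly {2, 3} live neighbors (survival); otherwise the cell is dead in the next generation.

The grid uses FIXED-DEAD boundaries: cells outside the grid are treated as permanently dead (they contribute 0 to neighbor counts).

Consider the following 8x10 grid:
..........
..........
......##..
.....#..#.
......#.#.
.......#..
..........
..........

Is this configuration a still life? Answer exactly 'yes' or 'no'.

Compute generation 1 and compare to generation 0 (given above):
Generation 1:
..........
..........
......##..
.....#..#.
......#.#.
.......#..
..........
..........
The grids are IDENTICAL -> still life.

Answer: yes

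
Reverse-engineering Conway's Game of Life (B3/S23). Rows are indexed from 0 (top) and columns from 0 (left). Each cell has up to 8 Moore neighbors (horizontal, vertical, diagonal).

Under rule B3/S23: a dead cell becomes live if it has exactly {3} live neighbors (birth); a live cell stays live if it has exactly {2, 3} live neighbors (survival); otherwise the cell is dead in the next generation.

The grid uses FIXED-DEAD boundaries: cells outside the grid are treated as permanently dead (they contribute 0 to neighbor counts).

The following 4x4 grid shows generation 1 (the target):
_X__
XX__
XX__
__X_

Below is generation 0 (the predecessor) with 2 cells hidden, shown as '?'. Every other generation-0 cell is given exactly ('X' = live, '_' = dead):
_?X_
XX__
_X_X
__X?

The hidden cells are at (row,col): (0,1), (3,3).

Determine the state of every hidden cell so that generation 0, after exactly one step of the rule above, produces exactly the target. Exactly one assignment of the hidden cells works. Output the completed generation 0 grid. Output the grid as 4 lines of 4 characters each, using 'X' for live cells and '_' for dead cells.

Hidden generation-0 cells (in order): (0,1), (3,3).
A hidden cell only influences target cells in its own 3x3 neighborhood. Try each of the 2^2 = 4 assignments, step the completed generation 0 forward once under B3/S23, and compare with the target:
  (0,1)=_ (3,3)=_ -> step reproduces the target at every cell -> ACCEPT
  (0,1)=_ (3,3)=X -> step gives (2,3)='X' but target has '_' -> reject
  (0,1)=X (3,3)=_ -> step gives (0,0)='X' but target has '_' -> reject
  (0,1)=X (3,3)=X -> step gives (0,0)='X' but target has '_' -> reject
Unique solution: (0,1)=dead, (3,3)=dead.
Check: live-neighbor counts of every cell in the completed generation 0:
2311
2342
3341
1222
Applying B3/S23 to generation 0 with these counts gives:
_X__
XX__
XX__
__X_
which matches the target exactly.

Answer: __X_
XX__
_X_X
__X_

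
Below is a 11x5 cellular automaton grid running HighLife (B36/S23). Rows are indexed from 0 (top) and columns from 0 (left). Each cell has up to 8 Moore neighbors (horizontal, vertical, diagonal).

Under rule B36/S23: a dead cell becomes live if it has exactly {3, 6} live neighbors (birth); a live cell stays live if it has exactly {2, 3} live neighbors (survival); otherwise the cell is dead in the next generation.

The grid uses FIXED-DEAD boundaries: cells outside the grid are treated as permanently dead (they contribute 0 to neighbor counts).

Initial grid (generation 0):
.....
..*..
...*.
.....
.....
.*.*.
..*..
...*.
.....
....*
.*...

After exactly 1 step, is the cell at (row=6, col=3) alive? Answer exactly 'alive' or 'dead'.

Answer: alive

Derivation:
Simulating step by step:
Generation 0 (given above): 8 live cells
Generation 1: 3 live cells
.....
.....
.....
.....
.....
..*..
..**.
.....
.....
.....
.....

Cell (6,3) at generation 1: 1 -> alive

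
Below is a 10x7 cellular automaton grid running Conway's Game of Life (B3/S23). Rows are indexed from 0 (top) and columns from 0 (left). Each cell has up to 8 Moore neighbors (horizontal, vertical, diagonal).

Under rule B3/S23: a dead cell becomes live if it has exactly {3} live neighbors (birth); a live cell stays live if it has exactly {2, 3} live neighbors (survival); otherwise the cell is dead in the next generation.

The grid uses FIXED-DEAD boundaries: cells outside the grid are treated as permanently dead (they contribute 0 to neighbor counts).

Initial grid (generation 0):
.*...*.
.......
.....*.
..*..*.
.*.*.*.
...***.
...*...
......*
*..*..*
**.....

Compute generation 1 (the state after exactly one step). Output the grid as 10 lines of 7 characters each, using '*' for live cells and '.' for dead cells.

Answer: .......
.......
.......
..*..**
...*.**
...*.*.
...*.*.
.......
**.....
**.....

Derivation:
Simulating step by step:
Generation 0 (given above): 18 live cells
Generation 1: 14 live cells
(generation 1 grid is the final answer)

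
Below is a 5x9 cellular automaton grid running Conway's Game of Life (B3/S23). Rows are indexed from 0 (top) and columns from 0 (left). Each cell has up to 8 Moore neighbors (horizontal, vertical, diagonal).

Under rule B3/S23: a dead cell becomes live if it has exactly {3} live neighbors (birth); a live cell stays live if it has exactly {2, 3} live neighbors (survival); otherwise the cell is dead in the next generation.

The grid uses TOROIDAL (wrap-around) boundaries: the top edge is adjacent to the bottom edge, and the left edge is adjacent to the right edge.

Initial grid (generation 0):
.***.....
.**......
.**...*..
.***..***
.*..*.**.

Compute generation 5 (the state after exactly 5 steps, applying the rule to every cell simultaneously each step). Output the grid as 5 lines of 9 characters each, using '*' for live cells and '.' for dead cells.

Simulating step by step:
Generation 0 (given above): 18 live cells
Generation 1: 10 live cells
*..*.....
*........
......*..
...*....*
....***.*
Generation 2: 12 live cells
*...**..*
.........
.........
....*.*..
*..***.**
Generation 3: 13 live cells
*..*.***.
.........
.........
...**.***
*..*...*.
Generation 4: 13 live cells
....*.**.
......*..
.......*.
...**.***
*.**.....
Generation 5: 15 live cells
(generation 5 grid is the final answer)

Answer: ...*.***.
.....**..
.....*..*
..***.***
..*......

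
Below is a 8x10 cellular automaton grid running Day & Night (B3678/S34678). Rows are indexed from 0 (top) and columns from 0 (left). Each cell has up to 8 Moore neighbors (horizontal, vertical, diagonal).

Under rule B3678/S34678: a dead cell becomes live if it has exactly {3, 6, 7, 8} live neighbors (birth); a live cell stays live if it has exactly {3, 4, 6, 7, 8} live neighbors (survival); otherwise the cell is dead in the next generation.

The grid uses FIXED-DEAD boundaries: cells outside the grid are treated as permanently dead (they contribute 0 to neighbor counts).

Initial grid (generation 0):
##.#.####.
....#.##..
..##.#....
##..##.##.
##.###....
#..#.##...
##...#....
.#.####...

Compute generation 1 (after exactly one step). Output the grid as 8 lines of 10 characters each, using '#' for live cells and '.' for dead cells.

Answer: ....####..
.#..#..##.
.#.#.#..#.
##..##....
##.##..#..
#...###...
##.##.....
#.#.##....

Derivation:
Simulating step by step:
Generation 0 (given above): 36 live cells
Generation 1: 33 live cells
(generation 1 grid is the final answer)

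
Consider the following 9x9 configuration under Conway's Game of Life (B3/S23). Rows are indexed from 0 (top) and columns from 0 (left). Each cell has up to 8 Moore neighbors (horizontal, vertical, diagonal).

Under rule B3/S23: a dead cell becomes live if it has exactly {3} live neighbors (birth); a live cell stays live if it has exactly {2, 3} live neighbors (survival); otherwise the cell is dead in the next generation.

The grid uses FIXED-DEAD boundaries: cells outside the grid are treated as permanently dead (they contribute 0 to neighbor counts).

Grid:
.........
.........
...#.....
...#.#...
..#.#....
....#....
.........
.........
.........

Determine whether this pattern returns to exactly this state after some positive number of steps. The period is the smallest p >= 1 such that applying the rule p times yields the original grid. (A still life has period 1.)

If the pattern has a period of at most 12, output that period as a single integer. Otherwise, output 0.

Answer: 2

Derivation:
Simulating and comparing each generation to the original:
Gen 0 (original, given above): 6 live cells
Gen 1: 6 live cells, differs from original
Gen 2: 6 live cells, MATCHES original -> period = 2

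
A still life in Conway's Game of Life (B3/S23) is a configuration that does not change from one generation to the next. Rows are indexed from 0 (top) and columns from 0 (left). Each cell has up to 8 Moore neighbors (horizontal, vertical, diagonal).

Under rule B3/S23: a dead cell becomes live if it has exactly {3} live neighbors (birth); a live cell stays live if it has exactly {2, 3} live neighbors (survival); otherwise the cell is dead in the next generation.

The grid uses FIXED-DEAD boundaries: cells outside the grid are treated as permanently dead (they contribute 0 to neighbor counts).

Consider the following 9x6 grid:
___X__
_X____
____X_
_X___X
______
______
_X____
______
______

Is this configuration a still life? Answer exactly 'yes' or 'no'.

Compute generation 1 and compare to generation 0 (given above):
Generation 1:
______
______
______
______
______
______
______
______
______
Cell (0,3) differs: gen0=1 vs gen1=0 -> NOT a still life.

Answer: no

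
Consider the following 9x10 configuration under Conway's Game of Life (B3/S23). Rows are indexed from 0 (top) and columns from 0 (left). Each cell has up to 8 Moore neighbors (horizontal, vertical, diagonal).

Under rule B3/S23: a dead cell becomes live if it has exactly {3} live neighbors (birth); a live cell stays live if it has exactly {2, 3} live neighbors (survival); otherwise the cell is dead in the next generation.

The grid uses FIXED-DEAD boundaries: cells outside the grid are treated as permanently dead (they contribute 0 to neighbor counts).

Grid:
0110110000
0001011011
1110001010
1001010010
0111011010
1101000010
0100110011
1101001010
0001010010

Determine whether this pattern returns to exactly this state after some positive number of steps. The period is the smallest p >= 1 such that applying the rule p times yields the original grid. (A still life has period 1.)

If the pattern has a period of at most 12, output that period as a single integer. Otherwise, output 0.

Answer: 0

Derivation:
Simulating and comparing each generation to the original:
Gen 0 (original, given above): 41 live cells
Gen 1: 43 live cells, differs from original
Gen 2: 39 live cells, differs from original
Gen 3: 36 live cells, differs from original
Gen 4: 38 live cells, differs from original
Gen 5: 34 live cells, differs from original
Gen 6: 31 live cells, differs from original
Gen 7: 27 live cells, differs from original
Gen 8: 24 live cells, differs from original
Gen 9: 21 live cells, differs from original
Gen 10: 17 live cells, differs from original
Gen 11: 19 live cells, differs from original
Gen 12: 18 live cells, differs from original
No period found within 12 steps.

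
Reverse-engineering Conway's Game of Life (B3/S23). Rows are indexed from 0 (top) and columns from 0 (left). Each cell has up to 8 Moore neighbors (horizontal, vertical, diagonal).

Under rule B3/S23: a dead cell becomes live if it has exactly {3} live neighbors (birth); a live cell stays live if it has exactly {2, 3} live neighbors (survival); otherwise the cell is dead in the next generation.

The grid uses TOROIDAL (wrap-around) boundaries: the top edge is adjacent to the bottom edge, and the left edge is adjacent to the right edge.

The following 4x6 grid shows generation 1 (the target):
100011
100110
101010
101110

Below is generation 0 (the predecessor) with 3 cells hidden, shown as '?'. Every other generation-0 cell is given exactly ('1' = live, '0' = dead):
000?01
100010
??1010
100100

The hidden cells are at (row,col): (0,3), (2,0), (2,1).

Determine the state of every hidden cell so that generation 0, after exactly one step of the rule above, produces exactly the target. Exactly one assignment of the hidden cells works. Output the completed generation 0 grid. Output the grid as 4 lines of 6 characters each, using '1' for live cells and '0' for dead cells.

Hidden generation-0 cells (in order): (0,3), (2,0), (2,1).
A hidden cell only influences target cells in its own 3x3 neighborhood. Try each of the 2^3 = 8 assignments, step the completed generation 0 forward once under B3/S23, and compare with the target:
  (0,3)=0 (2,0)=0 (2,1)=0 -> step gives (1,0)='0' but target has '1' -> reject
  (0,3)=0 (2,0)=0 (2,1)=1 -> step gives (1,1)='1' but target has '0' -> reject
  (0,3)=0 (2,0)=1 (2,1)=0 -> step gives (1,1)='1' but target has '0' -> reject
  (0,3)=0 (2,0)=1 (2,1)=1 -> step reproduces the target at every cell -> ACCEPT
  (0,3)=1 (2,0)=0 (2,1)=0 -> step gives (0,3)='1' but target has '0' -> reject
  (0,3)=1 (2,0)=0 (2,1)=1 -> step gives (0,3)='1' but target has '0' -> reject
  (0,3)=1 (2,0)=1 (2,1)=0 -> step gives (0,3)='1' but target has '0' -> reject
  (0,3)=1 (2,0)=1 (2,1)=1 -> step gives (0,3)='1' but target has '0' -> reject
Unique solution: (0,3)=dead, (2,0)=live, (2,1)=live.
Check: live-neighbor counts of every cell in the completed generation 0:
321233
342325
342425
343234
Applying B3/S23 to generation 0 with these counts gives:
100011
100110
101010
101110
which matches the target exactly.

Answer: 000001
100010
111010
100100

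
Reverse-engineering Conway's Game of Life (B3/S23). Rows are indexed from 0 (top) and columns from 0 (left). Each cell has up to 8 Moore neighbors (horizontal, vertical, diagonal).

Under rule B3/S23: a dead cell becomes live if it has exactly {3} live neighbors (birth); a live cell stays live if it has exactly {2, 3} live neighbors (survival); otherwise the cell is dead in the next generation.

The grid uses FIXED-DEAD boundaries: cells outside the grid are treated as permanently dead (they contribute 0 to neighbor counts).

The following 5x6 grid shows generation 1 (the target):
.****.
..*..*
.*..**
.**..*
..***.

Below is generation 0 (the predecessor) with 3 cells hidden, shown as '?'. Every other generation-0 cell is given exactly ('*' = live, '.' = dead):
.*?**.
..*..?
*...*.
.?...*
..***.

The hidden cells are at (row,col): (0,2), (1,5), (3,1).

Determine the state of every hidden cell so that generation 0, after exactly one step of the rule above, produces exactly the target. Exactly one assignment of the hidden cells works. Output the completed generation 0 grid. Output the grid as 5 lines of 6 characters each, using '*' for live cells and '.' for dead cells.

Answer: .****.
..*..*
*...*.
.*...*
..***.

Derivation:
Hidden generation-0 cells (in order): (0,2), (1,5), (3,1).
A hidden cell only influences target cells in its own 3x3 neighborhood. Try each of the 2^3 = 8 assignments, step the completed generation 0 forward once under B3/S23, and compare with the target:
  (0,2)=. (1,5)=. (3,1)=. -> step gives (0,1)='.' but target has '*' -> reject
  (0,2)=. (1,5)=. (3,1)=* -> step gives (0,1)='.' but target has '*' -> reject
  (0,2)=. (1,5)=* (3,1)=. -> step gives (0,1)='.' but target has '*' -> reject
  (0,2)=. (1,5)=* (3,1)=* -> step gives (0,1)='.' but target has '*' -> reject
  (0,2)=* (1,5)=. (3,1)=. -> step gives (0,4)='.' but target has '*' -> reject
  (0,2)=* (1,5)=. (3,1)=* -> step gives (0,4)='.' but target has '*' -> reject
  (0,2)=* (1,5)=* (3,1)=. -> step gives (2,1)='.' but target has '*' -> reject
  (0,2)=* (1,5)=* (3,1)=* -> step reproduces the target at every cell -> ACCEPT
Unique solution: (0,2)=live, (1,5)=live, (3,1)=live.
Check: live-neighbor counts of every cell in the completed generation 0:
123322
243542
132223
223442
122222
Applying B3/S23 to generation 0 with these counts gives:
.****.
..*..*
.*..**
.**..*
..***.
which matches the target exactly.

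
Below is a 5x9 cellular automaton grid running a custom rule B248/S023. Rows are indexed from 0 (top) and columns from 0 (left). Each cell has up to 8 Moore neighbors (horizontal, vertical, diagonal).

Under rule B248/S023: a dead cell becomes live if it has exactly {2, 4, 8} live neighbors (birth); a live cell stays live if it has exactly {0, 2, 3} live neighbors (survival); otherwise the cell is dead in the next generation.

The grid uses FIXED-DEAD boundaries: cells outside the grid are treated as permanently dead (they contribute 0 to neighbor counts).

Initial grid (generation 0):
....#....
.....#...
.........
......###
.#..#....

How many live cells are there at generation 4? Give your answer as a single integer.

Answer: 11

Derivation:
Simulating step by step:
Generation 0 (given above): 7 live cells
Generation 1: 11 live cells
.....#...
....#....
.....#..#
.....#.#.
.#..###.#
Generation 2: 11 live cells
....#....
....#.#..
.....#.#.
....#..#.
.#..###..
Generation 3: 21 live cells
...#.....
...#####.
...#.####
...##..##
.#.#####.
Generation 4: 11 live cells
..###..#.
...#.....
.........
..#......
.#.#.###.
Population at generation 4: 11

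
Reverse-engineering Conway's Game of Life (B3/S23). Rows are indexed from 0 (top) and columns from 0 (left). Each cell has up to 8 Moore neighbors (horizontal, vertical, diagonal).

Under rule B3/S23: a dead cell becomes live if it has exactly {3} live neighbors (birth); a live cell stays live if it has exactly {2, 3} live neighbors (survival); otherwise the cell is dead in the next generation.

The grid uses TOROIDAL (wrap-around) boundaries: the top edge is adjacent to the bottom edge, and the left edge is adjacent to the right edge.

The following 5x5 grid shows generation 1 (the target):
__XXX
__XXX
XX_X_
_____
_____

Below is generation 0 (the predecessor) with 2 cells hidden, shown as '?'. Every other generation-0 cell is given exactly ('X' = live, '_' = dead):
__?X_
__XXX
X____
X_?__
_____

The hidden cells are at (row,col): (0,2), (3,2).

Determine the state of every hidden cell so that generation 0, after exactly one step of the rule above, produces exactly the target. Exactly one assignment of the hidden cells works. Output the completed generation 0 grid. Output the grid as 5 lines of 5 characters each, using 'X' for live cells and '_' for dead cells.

Hidden generation-0 cells (in order): (0,2), (3,2).
A hidden cell only influences target cells in its own 3x3 neighborhood. Try each of the 2^2 = 4 assignments, step the completed generation 0 forward once under B3/S23, and compare with the target:
  (0,2)=_ (3,2)=_ -> step reproduces the target at every cell -> ACCEPT
  (0,2)=_ (3,2)=X -> step gives (2,1)='_' but target has 'X' -> reject
  (0,2)=X (3,2)=_ -> step gives (0,3)='_' but target has 'X' -> reject
  (0,2)=X (3,2)=X -> step gives (0,3)='_' but target has 'X' -> reject
Unique solution: (0,2)=dead, (3,2)=dead.
Check: live-neighbor counts of every cell in the completed generation 0:
11333
22233
23234
12002
11112
Applying B3/S23 to generation 0 with these counts gives:
__XXX
__XXX
XX_X_
_____
_____
which matches the target exactly.

Answer: ___X_
__XXX
X____
X____
_____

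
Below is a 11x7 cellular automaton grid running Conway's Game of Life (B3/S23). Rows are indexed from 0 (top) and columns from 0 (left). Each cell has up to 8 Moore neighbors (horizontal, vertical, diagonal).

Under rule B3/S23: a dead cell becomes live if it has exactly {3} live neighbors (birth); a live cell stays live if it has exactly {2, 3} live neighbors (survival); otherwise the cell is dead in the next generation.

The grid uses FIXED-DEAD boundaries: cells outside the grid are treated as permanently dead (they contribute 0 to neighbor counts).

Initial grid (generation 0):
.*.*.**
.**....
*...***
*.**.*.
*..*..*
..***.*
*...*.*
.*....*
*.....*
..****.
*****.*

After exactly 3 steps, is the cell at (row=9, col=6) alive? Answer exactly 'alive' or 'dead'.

Simulating step by step:
Generation 0 (given above): 38 live cells
Generation 1: 32 live cells
.*.....
****...
*...***
*.**...
......*
.**.*.*
.**.*.*
**....*
.****.*
*.....*
.*.....
Generation 2: 28 live cells
**.....
*.****.
*...**.
.*.**.*
.....*.
.**...*
......*
*...*.*
..**..*
*..*.*.
.......
Generation 3: 31 live cells
*****..
*.**.*.
*.....*
...*..*
.*.****
.....**
.*....*
...*..*
.***..*
..***..
.......

Cell (9,6) at generation 3: 0 -> dead

Answer: dead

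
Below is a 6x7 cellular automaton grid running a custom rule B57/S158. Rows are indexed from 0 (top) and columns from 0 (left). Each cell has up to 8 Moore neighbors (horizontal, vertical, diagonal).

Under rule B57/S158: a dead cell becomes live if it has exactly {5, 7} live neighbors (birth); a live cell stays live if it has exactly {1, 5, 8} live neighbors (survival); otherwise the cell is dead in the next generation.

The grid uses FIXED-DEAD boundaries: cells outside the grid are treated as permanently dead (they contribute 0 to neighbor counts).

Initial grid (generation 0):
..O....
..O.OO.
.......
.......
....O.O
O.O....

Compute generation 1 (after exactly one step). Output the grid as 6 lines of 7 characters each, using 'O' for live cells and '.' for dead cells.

Answer: ..O....
..O.OO.
.......
.......
.......
.......

Derivation:
Simulating step by step:
Generation 0 (given above): 8 live cells
Generation 1: 4 live cells
(generation 1 grid is the final answer)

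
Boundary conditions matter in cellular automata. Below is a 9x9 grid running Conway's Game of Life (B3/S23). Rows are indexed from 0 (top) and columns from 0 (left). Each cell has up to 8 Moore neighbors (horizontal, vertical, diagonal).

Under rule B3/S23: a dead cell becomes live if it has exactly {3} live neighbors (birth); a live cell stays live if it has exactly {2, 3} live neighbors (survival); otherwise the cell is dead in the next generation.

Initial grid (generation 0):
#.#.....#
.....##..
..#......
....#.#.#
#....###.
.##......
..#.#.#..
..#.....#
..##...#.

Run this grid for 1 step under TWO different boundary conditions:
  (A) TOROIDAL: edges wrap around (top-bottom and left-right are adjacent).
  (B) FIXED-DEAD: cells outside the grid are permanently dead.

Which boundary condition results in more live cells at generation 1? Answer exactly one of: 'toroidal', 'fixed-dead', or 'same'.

Under TOROIDAL boundary, generation 1:
.###..###
.#.......
......##.
......#.#
##...####
.###...#.
..#......
.##....#.
#.##...#.
Population = 29

Under FIXED-DEAD boundary, generation 1:
.........
.#.......
......##.
......#..
.#...###.
.###...#.
..#......
.##....#.
..##.....
Population = 18

Comparison: toroidal=29, fixed-dead=18 -> toroidal

Answer: toroidal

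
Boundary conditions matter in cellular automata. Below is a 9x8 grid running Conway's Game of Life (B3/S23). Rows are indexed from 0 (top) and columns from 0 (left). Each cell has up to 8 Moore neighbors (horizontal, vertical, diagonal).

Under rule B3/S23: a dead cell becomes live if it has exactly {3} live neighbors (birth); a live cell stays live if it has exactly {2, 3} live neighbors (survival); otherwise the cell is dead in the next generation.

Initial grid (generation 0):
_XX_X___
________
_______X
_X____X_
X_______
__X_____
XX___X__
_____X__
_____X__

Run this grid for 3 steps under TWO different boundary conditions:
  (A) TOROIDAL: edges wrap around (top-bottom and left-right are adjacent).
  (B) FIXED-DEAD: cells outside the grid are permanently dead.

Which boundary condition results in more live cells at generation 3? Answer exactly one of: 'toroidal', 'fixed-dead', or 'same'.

Answer: toroidal

Derivation:
Under TOROIDAL boundary, generation 3:
________
________
________
X_______
_X_____X
XX______
_____X__
____X_X_
________
Population = 8

Under FIXED-DEAD boundary, generation 3:
________
________
________
________
________
________
________
____XXX_
________
Population = 3

Comparison: toroidal=8, fixed-dead=3 -> toroidal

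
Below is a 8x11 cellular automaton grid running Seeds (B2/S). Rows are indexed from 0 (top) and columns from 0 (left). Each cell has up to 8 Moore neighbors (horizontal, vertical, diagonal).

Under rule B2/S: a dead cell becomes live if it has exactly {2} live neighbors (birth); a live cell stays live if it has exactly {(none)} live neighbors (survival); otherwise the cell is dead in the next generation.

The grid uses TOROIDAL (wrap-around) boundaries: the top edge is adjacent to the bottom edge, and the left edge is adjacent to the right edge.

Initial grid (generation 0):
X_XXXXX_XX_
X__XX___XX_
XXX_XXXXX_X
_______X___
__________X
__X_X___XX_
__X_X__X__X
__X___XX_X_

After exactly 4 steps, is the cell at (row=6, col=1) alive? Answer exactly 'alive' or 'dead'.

Answer: alive

Derivation:
Simulating step by step:
Generation 0 (given above): 36 live cells
Generation 1: 10 live cells
___________
___________
___________
__XXX______
___X___X___
XX___X_X___
___________
X__________
Generation 2: 10 live cells
___________
___________
__X_X______
___________
X____X__X__
__X_X___X__
______X___X
___________
Generation 3: 20 live cells
___________
___X_______
___X_______
_X_XXX_____
_X_XX__X_X_
XX_X__X___X
___X_X_X_X_
___________
Generation 4: 12 live cells
___________
__X_X______
_____X_____
X_____X_X__
________X__
___________
_X______X__
____X_X_X__

Cell (6,1) at generation 4: 1 -> alive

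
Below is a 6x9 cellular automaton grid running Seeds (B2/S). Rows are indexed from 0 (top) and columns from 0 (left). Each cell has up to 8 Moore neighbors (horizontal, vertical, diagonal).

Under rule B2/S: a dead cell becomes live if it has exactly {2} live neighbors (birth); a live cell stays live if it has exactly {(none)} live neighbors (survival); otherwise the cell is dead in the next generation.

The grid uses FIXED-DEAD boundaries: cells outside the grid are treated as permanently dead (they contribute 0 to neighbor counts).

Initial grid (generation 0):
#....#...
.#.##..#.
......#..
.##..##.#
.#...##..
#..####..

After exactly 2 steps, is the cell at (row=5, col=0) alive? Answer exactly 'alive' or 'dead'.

Answer: dead

Derivation:
Simulating step by step:
Generation 0 (given above): 20 live cells
Generation 1: 13 live cells
.###..#..
#.#......
#.......#
#...#....
.........
.##....#.
Generation 2: 7 live cells
#........
.......#.
...#.....
.#.......
#.##.....
.........

Cell (5,0) at generation 2: 0 -> dead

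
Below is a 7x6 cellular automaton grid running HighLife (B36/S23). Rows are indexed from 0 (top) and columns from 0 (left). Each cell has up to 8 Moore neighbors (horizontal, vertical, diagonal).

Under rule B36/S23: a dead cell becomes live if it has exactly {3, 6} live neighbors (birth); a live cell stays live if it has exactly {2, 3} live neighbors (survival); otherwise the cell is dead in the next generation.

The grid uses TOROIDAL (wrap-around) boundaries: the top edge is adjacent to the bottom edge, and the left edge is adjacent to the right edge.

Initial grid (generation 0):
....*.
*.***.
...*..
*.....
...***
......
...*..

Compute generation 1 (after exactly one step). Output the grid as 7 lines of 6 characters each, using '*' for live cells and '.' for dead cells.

Simulating step by step:
Generation 0 (given above): 11 live cells
Generation 1: 16 live cells
(generation 1 grid is the final answer)

Answer: ..*.**
..*.**
.*****
...*.*
....**
...*..
......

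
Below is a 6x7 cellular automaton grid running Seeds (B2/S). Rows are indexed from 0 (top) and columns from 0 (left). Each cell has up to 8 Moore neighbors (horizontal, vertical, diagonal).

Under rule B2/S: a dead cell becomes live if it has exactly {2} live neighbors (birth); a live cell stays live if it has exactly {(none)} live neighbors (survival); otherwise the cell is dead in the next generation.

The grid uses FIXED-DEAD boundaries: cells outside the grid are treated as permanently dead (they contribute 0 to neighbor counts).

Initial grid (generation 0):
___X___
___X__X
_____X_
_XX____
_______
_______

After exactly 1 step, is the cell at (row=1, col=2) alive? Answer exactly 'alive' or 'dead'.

Simulating step by step:
Generation 0 (given above): 6 live cells
Generation 1: 10 live cells
__X_X__
__X__X_
_X_XX_X
_______
_XX____
_______

Cell (1,2) at generation 1: 1 -> alive

Answer: alive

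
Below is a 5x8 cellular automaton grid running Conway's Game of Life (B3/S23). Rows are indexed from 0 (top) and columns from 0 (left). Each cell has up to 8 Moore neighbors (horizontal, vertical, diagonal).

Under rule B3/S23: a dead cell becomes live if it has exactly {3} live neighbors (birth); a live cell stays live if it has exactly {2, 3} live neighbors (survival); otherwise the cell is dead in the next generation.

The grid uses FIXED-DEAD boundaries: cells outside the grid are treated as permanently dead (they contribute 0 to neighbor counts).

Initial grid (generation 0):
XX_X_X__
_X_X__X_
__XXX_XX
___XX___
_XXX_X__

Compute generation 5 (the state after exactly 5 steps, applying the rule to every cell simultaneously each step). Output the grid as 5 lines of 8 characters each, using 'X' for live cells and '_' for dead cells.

Answer: _X___XX_
__XX____
__XXXXX_
__X_____
________

Derivation:
Simulating step by step:
Generation 0 (given above): 18 live cells
Generation 1: 13 live cells
XX__X___
XX____XX
______XX
_X____X_
__XX____
Generation 2: 14 live cells
XX______
XX___XXX
XX___X__
__X___XX
__X_____
Generation 3: 11 live cells
XX____X_
__X__XX_
X_X__X__
__X___X_
________
Generation 4: 11 live cells
_X___XX_
X_X__XX_
__XX_X__
_X______
________
Generation 5: 11 live cells
(generation 5 grid is the final answer)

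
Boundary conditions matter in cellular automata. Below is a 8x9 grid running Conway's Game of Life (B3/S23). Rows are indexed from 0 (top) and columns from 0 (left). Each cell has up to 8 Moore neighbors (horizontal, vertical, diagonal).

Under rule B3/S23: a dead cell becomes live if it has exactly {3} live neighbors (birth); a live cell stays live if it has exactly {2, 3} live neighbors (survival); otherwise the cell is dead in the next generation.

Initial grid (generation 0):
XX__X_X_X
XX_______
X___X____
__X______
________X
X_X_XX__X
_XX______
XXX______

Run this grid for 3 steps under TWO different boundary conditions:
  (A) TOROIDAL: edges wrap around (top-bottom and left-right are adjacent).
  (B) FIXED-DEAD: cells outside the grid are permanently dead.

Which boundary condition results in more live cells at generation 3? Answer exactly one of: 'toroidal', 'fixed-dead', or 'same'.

Under TOROIDAL boundary, generation 3:
________X
_________
_________
__X______
_X_X___XX
XX__X__X_
XXXX__X__
X______X_
Population = 17

Under FIXED-DEAD boundary, generation 3:
_________
_________
_________
_________
__XX_____
_X__X____
_X_X_____
__X______
Population = 7

Comparison: toroidal=17, fixed-dead=7 -> toroidal

Answer: toroidal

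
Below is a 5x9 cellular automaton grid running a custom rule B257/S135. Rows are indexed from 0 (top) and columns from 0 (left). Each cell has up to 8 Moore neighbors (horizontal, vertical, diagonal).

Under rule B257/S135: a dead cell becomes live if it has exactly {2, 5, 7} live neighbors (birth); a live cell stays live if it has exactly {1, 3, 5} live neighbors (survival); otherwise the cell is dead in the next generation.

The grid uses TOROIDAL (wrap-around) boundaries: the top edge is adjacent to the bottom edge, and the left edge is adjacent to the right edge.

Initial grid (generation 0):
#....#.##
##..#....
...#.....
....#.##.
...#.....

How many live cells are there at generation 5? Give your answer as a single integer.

Answer: 20

Derivation:
Simulating step by step:
Generation 0 (given above): 12 live cells
Generation 1: 25 live cells
#.##.####
#.##.###.
###...###
..#..###.
#..#.....
Generation 2: 20 live cells
##..###.#
###......
##...#..#
.##.#...#
...#...##
Generation 3: 14 live cells
#........
..##....#
..#.##.##
.##..##..
...#.....
Generation 4: 22 live cells
##..#...#
...#.##.#
...###.#.
#.#..##.#
#..####..
Generation 5: 20 live cells
....#...#
.#.#..#.#
.#.###...
...##.#.#
##.#.##.#
Population at generation 5: 20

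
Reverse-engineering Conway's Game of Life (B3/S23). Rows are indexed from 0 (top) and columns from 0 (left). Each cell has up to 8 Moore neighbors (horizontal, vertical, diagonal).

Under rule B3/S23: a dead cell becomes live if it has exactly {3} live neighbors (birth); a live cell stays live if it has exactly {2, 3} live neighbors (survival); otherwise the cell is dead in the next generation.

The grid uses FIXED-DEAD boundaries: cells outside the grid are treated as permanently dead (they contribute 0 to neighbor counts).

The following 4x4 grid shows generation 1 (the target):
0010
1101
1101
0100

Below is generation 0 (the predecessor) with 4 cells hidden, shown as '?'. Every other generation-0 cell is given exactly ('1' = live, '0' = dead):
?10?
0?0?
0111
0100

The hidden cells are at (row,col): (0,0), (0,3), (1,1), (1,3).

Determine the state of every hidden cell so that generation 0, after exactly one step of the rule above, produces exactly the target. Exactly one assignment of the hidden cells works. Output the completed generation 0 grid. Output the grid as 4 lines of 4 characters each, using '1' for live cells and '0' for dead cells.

Hidden generation-0 cells (in order): (0,0), (0,3), (1,1), (1,3).
A hidden cell only influences target cells in its own 3x3 neighborhood. Try each of the 2^4 = 16 assignments, step the completed generation 0 forward once under B3/S23, and compare with the target:
  (0,0)=0 (0,3)=0 (1,1)=0 (1,3)=0 -> step gives (0,2)='0' but target has '1' -> reject
  (0,0)=0 (0,3)=0 (1,1)=0 (1,3)=1 -> step gives (0,2)='0' but target has '1' -> reject
  (0,0)=0 (0,3)=0 (1,1)=1 (1,3)=0 -> step gives (0,2)='0' but target has '1' -> reject
  (0,0)=0 (0,3)=0 (1,1)=1 (1,3)=1 -> step reproduces the target at every cell -> ACCEPT
  (0,0)=0 (0,3)=1 (1,1)=0 (1,3)=0 -> step gives (0,2)='0' but target has '1' -> reject
  (0,0)=0 (0,3)=1 (1,1)=0 (1,3)=1 -> step gives (1,0)='0' but target has '1' -> reject
  (0,0)=0 (0,3)=1 (1,1)=1 (1,3)=0 -> step gives (2,3)='0' but target has '1' -> reject
  (0,0)=0 (0,3)=1 (1,1)=1 (1,3)=1 -> step gives (0,2)='0' but target has '1' -> reject
  (0,0)=1 (0,3)=0 (1,1)=0 (1,3)=0 -> step gives (0,2)='0' but target has '1' -> reject
  (0,0)=1 (0,3)=0 (1,1)=0 (1,3)=1 -> step gives (0,2)='0' but target has '1' -> reject
  (0,0)=1 (0,3)=0 (1,1)=1 (1,3)=0 -> step gives (0,0)='1' but target has '0' -> reject
  (0,0)=1 (0,3)=0 (1,1)=1 (1,3)=1 -> step gives (0,0)='1' but target has '0' -> reject
  (0,0)=1 (0,3)=1 (1,1)=0 (1,3)=0 -> step gives (0,2)='0' but target has '1' -> reject
  (0,0)=1 (0,3)=1 (1,1)=0 (1,3)=1 -> step gives (1,1)='0' but target has '1' -> reject
  (0,0)=1 (0,3)=1 (1,1)=1 (1,3)=0 -> step gives (0,0)='1' but target has '0' -> reject
  (0,0)=1 (0,3)=1 (1,1)=1 (1,3)=1 -> step gives (0,0)='1' but target has '0' -> reject
Unique solution: (0,0)=dead, (0,3)=dead, (1,1)=live, (1,3)=live.
Check: live-neighbor counts of every cell in the completed generation 0:
2131
3362
3352
2242
Applying B3/S23 to generation 0 with these counts gives:
0010
1101
1101
0100
which matches the target exactly.

Answer: 0100
0101
0111
0100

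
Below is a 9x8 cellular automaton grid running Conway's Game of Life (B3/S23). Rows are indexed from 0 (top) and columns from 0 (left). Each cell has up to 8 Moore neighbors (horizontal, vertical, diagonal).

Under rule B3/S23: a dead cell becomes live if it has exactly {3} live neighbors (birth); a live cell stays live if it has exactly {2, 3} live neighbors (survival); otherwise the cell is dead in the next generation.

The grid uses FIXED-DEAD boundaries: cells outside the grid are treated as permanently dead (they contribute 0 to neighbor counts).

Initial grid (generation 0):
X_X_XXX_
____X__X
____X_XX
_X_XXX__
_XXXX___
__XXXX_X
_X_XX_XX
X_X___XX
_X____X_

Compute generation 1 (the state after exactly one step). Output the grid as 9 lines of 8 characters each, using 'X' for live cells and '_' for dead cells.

Simulating step by step:
Generation 0 (given above): 34 live cells
Generation 1: 20 live cells
(generation 1 grid is the final answer)

Answer: ___XXXX_
____X__X
______XX
_X____X_
_X____X_
_______X
_X______
X_XX____
_X____XX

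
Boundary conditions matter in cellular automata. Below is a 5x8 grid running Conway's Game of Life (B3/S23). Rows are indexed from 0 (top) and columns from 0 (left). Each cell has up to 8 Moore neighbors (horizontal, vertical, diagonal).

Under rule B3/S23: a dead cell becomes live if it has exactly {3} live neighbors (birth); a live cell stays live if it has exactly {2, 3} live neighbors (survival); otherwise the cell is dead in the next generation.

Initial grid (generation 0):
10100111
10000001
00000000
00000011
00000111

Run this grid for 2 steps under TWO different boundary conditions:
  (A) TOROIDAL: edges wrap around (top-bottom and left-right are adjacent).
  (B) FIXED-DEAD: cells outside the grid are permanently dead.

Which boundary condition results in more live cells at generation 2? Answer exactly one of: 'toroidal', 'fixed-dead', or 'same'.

Answer: toroidal

Derivation:
Under TOROIDAL boundary, generation 2:
11000000
11000001
11000010
00000011
00000010
Population = 11

Under FIXED-DEAD boundary, generation 2:
00000011
00000000
00000001
00000101
00000000
Population = 5

Comparison: toroidal=11, fixed-dead=5 -> toroidal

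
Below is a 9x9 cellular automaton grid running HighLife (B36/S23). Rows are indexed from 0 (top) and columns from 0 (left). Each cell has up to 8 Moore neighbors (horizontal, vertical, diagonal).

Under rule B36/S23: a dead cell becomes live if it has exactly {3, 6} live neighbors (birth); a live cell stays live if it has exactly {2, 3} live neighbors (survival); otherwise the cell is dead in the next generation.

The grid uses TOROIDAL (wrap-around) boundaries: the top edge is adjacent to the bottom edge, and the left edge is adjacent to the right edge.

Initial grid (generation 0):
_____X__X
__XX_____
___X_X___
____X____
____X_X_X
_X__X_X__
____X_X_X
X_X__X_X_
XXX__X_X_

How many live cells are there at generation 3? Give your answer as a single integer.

Simulating step by step:
Generation 0 (given above): 25 live cells
Generation 1: 36 live cells
X__XX_X_X
__XX_____
__XX_____
___XX____
___XX__X_
X__XXXX__
XX_XX_X_X
X_XXXX_X_
X_X_XX_X_
Generation 2: 17 live cells
X_____XXX
_X_______
_________
_________
__X___X__
XX____X__
_________
_X_____XX
X_X____XX
Generation 3: 11 live cells
______X__
X______XX
_________
_________
_X_______
_X_______
_X_____XX
_X_____X_
_________
Population at generation 3: 11

Answer: 11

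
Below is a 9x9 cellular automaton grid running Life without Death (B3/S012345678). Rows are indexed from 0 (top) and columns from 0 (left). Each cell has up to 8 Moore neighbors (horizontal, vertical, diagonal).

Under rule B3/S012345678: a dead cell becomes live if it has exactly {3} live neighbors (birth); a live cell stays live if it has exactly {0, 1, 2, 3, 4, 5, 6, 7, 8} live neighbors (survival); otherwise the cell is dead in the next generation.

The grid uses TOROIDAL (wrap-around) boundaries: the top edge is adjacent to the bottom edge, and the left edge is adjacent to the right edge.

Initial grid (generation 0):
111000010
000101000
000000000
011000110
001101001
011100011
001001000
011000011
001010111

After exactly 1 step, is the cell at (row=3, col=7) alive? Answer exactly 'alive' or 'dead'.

Simulating step by step:
Generation 0 (given above): 30 live cells
Generation 1: 43 live cells
111011010
011101000
001000100
011100110
001111001
111100111
001001100
111001011
001010111

Cell (3,7) at generation 1: 1 -> alive

Answer: alive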